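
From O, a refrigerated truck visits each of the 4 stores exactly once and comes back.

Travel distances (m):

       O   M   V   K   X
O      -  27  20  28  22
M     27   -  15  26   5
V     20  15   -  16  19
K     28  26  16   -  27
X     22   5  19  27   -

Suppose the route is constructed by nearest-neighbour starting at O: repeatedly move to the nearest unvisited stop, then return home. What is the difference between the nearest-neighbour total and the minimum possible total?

From O: V=20, X=22, M=27, K=28 → choose V (20).
From V: M=15, K=16, X=19 → choose M (15).
From M: X=5, K=26 → choose X (5).
From X: K=27 → choose K (27).
NN route O → V → M → X → K → O costs 95.
Optimal: O → K → V → M → X → O costs 86 (by enumerating all 12 distinct tours).
Excess = 95 − 86 = 9.

The nearest-neighbour route is 9 m longer than optimal.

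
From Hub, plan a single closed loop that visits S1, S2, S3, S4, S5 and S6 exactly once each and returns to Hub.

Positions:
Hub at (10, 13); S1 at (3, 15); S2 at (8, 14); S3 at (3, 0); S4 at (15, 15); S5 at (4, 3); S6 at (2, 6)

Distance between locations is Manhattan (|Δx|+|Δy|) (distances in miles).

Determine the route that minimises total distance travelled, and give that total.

With 6 stops there are 6!/2 = 360 distinct round trips (a route and its reverse cost the same).
Hub - S1 - S2 - S3 - S4 - S5 - S6 - Hub: 9+6+19+27+23+5+15 = 104
Hub - S1 - S2 - S3 - S4 - S6 - S5 - Hub: 9+6+19+27+22+5+16 = 104
Hub - S1 - S2 - S3 - S5 - S4 - S6 - Hub: 9+6+19+4+23+22+15 = 98
Hub - S1 - S2 - S3 - S5 - S6 - S4 - Hub: 9+6+19+4+5+22+7 = 72
Hub - S1 - S2 - S3 - S6 - S4 - S5 - Hub: 9+6+19+7+22+23+16 = 102
Hub - S1 - S2 - S3 - S6 - S5 - S4 - Hub: 9+6+19+7+5+23+7 = 76
Hub - S1 - S2 - S4 - S3 - S5 - S6 - Hub: 9+6+8+27+4+5+15 = 74
Hub - S1 - S2 - S4 - S3 - S6 - S5 - Hub: 9+6+8+27+7+5+16 = 78
… (352 more)
Hub - S2 - S5 - S3 - S6 - S1 - S4 - Hub: 3+15+4+7+10+12+7 = 58  ← best
The minimum is 58.
One optimal route: Hub → S2 → S5 → S3 → S6 → S1 → S4 → Hub (or its reverse).

58 miles — the shortest possible round trip.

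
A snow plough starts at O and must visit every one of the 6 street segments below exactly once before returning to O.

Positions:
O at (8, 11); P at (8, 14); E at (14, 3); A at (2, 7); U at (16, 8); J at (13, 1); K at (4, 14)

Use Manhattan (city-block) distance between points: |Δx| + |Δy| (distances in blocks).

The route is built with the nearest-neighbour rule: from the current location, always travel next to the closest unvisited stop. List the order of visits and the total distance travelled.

56 blocks along O → P → K → A → U → E → J → O.

At O the remaining stops are P 3, K 7, A 10, U 11, E 14, J 15; go to P.
At P the remaining stops are K 4, A 13, U 14, E 17, J 18; go to K.
At K the remaining stops are A 9, U 18, E 21, J 22; go to A.
At A the remaining stops are U 15, E 16, J 17; go to U.
At U the remaining stops are E 7, J 10; go to E.
At E the remaining stops are J 3; go to J.
Return J→O: 15.
Total = 3 + 4 + 9 + 15 + 7 + 3 + 15 = 56.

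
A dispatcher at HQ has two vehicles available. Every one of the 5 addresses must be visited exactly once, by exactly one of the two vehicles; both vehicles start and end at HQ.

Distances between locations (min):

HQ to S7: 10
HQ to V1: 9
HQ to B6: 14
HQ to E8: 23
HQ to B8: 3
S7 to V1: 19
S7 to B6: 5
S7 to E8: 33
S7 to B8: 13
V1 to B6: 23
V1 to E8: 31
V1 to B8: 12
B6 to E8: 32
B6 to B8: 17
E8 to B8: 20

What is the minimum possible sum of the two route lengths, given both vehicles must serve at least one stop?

Minimum combined distance: 88 min.

There are 2^4 − 1 = 15 ways to divide the 5 stops into two non-empty groups. For each, the best each vehicle can do is its own shortest tour through its group:
  {S7} + {V1, B6, E8, B8}: 20 + 87 = 107
  {V1} + {S7, B6, E8, B8}: 18 + 70 = 88
  {S7, V1} + {B6, E8, B8}: 38 + 69 = 107
  {B6} + {S7, V1, E8, B8}: 28 + 83 = 111
  {S7, B6} + {V1, E8, B8}: 29 + 63 = 92
  {V1, B6} + {S7, E8, B8}: 46 + 66 = 112
  … (15 splits in total)
Best: vehicle 1 HQ → V1 → HQ = 18; vehicle 2 HQ → S7 → B6 → E8 → B8 → HQ = 70; combined 88.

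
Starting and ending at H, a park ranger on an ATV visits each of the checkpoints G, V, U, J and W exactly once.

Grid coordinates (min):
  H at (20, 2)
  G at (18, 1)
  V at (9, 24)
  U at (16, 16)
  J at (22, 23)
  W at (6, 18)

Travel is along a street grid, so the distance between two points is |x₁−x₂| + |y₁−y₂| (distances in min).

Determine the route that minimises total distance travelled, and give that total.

H → G → V → U → J → W → H: 3+32+15+13+21+30 = 114
H → G → V → U → W → J → H: 3+32+15+12+21+23 = 106
H → G → V → J → U → W → H: 3+32+14+13+12+30 = 104
H → G → V → J → W → U → H: 3+32+14+21+12+18 = 100
H → G → V → W → U → J → H: 3+32+9+12+13+23 = 92
H → G → V → W → J → U → H: 3+32+9+21+13+18 = 96
H → G → U → V → J → W → H: 3+17+15+14+21+30 = 100
H → G → U → V → W → J → H: 3+17+15+9+21+23 = 88
H → G → U → J → V → W → H: 3+17+13+14+9+30 = 86
H → G → U → J → W → V → H: 3+17+13+21+9+33 = 96
H → G → U → W → V → J → H: 3+17+12+9+14+23 = 78
H → G → U → W → J → V → H: 3+17+12+21+14+33 = 100
H → G → J → V → U → W → H: 3+26+14+15+12+30 = 100
H → G → J → V → W → U → H: 3+26+14+9+12+18 = 82
… (46 more)
The minimum is 78.
One optimal route: H → G → U → W → V → J → H (or its reverse).

Minimum total distance: 78 min.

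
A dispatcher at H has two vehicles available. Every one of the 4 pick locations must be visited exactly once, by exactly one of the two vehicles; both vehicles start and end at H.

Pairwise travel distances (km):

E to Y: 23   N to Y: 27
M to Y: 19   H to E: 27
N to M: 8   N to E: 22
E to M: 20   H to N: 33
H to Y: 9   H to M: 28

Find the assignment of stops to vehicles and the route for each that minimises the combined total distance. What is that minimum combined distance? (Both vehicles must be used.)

Check every non-empty split of the stops between the two vehicles; for each half take its own optimal tour:
  {N} + {E, M, Y}: 66 + 75 = 141
  {E} + {N, M, Y}: 54 + 69 = 123
  {N, E} + {M, Y}: 82 + 56 = 138
  {M} + {N, E, Y}: 56 + 85 = 141
  {N, M} + {E, Y}: 69 + 59 = 128
  {E, M} + {N, Y}: 75 + 69 = 144
  … (7 splits in total)
  {N, E, M} + {Y}: 85 + 18 = 103  ← best
Best: vehicle 1 H → E → N → M → H = 85; vehicle 2 H → Y → H = 18; combined 103.

103 km — the smallest possible combined total.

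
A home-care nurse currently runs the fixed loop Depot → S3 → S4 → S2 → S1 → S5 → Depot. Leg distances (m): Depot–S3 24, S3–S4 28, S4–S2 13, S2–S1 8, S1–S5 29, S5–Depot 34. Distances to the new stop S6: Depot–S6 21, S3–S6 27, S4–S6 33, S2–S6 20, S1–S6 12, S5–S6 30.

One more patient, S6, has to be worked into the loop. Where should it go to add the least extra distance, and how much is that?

Insertion cost between consecutive stops i–j is d(i,S6) + d(S6,j) − d(i,j):
  between Depot and S3: 21 + 27 − 24 = 24
  between S3 and S4: 27 + 33 − 28 = 32
  between S4 and S2: 33 + 20 − 13 = 40
  between S2 and S1: 20 + 12 − 8 = 24
  between S1 and S5: 12 + 30 − 29 = 13
  between S5 and Depot: 30 + 21 − 34 = 17
Cheapest insertion is between S1 and S5, adding 13.
New total = 136 + 13 = 149.

+13 m — insert S6 between S1 and S5.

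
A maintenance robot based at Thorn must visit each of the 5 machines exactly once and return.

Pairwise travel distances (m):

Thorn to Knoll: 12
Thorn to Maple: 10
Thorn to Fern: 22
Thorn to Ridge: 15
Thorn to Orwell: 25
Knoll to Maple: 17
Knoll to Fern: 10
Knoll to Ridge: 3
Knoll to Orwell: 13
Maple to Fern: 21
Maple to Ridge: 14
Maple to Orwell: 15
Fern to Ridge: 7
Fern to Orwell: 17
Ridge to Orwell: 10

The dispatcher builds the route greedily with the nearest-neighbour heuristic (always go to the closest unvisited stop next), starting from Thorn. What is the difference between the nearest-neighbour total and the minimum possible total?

From Thorn: Maple=10, Knoll=12, Ridge=15, Fern=22, Orwell=25 → choose Maple (10).
From Maple: Ridge=14, Orwell=15, Knoll=17, Fern=21 → choose Ridge (14).
From Ridge: Knoll=3, Fern=7, Orwell=10 → choose Knoll (3).
From Knoll: Fern=10, Orwell=13 → choose Fern (10).
From Fern: Orwell=17 → choose Orwell (17).
NN route Thorn → Maple → Ridge → Knoll → Fern → Orwell → Thorn costs 79.
Optimal: Thorn → Knoll → Fern → Ridge → Orwell → Maple → Thorn costs 64 (by enumerating all 60 distinct tours).
Excess = 79 − 64 = 15.

The nearest-neighbour route is 15 m longer than optimal.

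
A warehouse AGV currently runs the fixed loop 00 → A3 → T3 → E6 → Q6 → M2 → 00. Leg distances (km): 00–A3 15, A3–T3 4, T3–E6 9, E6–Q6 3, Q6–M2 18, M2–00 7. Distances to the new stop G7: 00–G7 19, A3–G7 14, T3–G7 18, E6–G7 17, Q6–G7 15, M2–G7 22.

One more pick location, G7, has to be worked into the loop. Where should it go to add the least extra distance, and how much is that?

Insertion cost between consecutive stops i–j is d(i,G7) + d(G7,j) − d(i,j):
  between 00 and A3: 19 + 14 − 15 = 18
  between A3 and T3: 14 + 18 − 4 = 28
  between T3 and E6: 18 + 17 − 9 = 26
  between E6 and Q6: 17 + 15 − 3 = 29
  between Q6 and M2: 15 + 22 − 18 = 19
  between M2 and 00: 22 + 19 − 7 = 34
Cheapest insertion is between 00 and A3, adding 18.
New total = 56 + 18 = 74.

+18 km — insert G7 between 00 and A3.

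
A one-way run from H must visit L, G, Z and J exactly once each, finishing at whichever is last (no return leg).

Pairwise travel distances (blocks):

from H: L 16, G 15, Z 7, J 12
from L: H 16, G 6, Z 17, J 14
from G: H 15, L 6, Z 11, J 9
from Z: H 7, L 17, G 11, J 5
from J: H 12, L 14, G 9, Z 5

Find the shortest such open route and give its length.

There are 4! = 24 possible orderings.
H→L→G→Z→J: 16+6+11+5 = 38
H→L→G→J→Z: 16+6+9+5 = 36
H→L→Z→G→J: 16+17+11+9 = 53
H→L→Z→J→G: 16+17+5+9 = 47
H→L→J→G→Z: 16+14+9+11 = 50
H→L→J→Z→G: 16+14+5+11 = 46
H→G→L→Z→J: 15+6+17+5 = 43
H→G→L→J→Z: 15+6+14+5 = 40
H→G→Z→L→J: 15+11+17+14 = 57
H→G→Z→J→L: 15+11+5+14 = 45
H→G→J→L→Z: 15+9+14+17 = 55
H→G→J→Z→L: 15+9+5+17 = 46
H→Z→L→G→J: 7+17+6+9 = 39
H→Z→L→J→G: 7+17+14+9 = 47
… (10 more)
H→Z→J→G→L: 7+5+9+6 = 27  ← best
The minimum is 27.
One shortest path: H → Z → J → G → L.

Minimum one-way distance = 27 blocks.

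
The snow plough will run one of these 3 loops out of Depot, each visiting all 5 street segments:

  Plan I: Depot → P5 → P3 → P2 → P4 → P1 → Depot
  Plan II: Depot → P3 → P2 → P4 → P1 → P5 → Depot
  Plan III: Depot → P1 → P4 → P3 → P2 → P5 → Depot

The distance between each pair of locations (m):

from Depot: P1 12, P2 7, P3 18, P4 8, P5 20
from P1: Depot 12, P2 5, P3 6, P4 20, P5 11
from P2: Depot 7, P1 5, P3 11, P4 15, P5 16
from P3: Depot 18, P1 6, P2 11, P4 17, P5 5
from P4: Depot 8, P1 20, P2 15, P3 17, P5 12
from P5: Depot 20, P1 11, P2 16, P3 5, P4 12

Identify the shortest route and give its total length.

Shortest is Plan I, total 83 m.

Plan I: 20 + 5 + 11 + 15 + 20 + 12 = 83
Plan II: 18 + 11 + 15 + 20 + 11 + 20 = 95
Plan III: 12 + 20 + 17 + 11 + 16 + 20 = 96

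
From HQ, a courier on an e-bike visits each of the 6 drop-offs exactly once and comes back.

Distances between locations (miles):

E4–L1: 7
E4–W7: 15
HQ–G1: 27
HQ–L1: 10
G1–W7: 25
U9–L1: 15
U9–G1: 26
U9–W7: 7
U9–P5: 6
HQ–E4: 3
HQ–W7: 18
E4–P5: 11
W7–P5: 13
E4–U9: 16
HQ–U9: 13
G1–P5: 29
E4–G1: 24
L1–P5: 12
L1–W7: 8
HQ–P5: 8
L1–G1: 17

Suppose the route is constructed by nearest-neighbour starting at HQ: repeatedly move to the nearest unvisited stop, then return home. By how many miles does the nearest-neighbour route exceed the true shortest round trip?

From HQ: E4=3, P5=8, L1=10, U9=13, W7=18, G1=27 → choose E4 (3).
From E4: L1=7, P5=11, W7=15, U9=16, G1=24 → choose L1 (7).
From L1: W7=8, P5=12, U9=15, G1=17 → choose W7 (8).
From W7: U9=7, P5=13, G1=25 → choose U9 (7).
From U9: P5=6, G1=26 → choose P5 (6).
From P5: G1=29 → choose G1 (29).
NN route HQ → E4 → L1 → W7 → U9 → P5 → G1 → HQ costs 87.
Optimal: HQ → E4 → L1 → G1 → W7 → U9 → P5 → HQ costs 73 (by enumerating all 360 distinct tours).
Excess = 87 − 73 = 14.

14 miles longer than the optimal tour.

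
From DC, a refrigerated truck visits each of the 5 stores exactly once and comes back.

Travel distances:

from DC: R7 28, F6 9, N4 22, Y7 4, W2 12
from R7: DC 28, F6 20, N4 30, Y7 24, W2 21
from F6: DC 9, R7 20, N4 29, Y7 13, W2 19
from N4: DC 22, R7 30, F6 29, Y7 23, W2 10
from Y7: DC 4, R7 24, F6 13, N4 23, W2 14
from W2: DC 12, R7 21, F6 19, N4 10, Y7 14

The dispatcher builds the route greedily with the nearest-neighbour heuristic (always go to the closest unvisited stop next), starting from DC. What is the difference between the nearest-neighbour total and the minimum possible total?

From DC: Y7=4, F6=9, W2=12, N4=22, R7=28 → choose Y7 (4).
From Y7: F6=13, W2=14, N4=23, R7=24 → choose F6 (13).
From F6: W2=19, R7=20, N4=29 → choose W2 (19).
From W2: N4=10, R7=21 → choose N4 (10).
From N4: R7=30 → choose R7 (30).
NN route DC → Y7 → F6 → W2 → N4 → R7 → DC costs 104.
Optimal: DC → F6 → R7 → N4 → W2 → Y7 → DC costs 87 (by enumerating all 60 distinct tours).
Excess = 104 − 87 = 17.

The nearest-neighbour route is 17 longer than optimal.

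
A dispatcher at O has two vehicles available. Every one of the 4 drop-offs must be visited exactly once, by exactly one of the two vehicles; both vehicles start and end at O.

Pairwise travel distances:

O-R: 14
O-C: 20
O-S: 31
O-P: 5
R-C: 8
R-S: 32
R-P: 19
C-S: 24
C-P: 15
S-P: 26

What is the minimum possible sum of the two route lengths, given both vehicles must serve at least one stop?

87 — the smallest possible combined total.

There are 2^3 − 1 = 7 ways to divide the 4 stops into two non-empty groups. For each, the best each vehicle can do is its own shortest tour through its group:
  {R} + {C, S, P}: 28 + 75 = 103
  {C} + {R, S, P}: 40 + 77 = 117
  {R, C} + {S, P}: 42 + 62 = 104
  {S} + {R, C, P}: 62 + 42 = 104
  {R, S} + {C, P}: 77 + 40 = 117
  {C, S} + {R, P}: 75 + 38 = 113
  … (7 splits in total)
  {R, C, S} + {P}: 77 + 10 = 87  ← best
Best: vehicle 1 O → R → C → S → O = 77; vehicle 2 O → P → O = 10; combined 87.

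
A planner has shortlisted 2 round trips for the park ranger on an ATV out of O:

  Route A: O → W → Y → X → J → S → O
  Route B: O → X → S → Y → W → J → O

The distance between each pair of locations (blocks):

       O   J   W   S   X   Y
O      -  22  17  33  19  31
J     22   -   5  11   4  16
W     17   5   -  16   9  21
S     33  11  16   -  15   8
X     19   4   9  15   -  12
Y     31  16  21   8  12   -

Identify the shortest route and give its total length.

90 blocks — Route B is the shortest.

Route A: 17 + 21 + 12 + 4 + 11 + 33 = 98
Route B: 19 + 15 + 8 + 21 + 5 + 22 = 90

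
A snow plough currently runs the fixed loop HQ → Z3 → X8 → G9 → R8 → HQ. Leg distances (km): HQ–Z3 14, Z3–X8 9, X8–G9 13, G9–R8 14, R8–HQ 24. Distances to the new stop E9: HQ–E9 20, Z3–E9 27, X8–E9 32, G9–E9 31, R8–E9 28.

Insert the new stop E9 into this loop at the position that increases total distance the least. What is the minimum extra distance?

+24 km — insert E9 between R8 and HQ.

Insertion cost between consecutive stops i–j is d(i,E9) + d(E9,j) − d(i,j):
  between HQ and Z3: 20 + 27 − 14 = 33
  between Z3 and X8: 27 + 32 − 9 = 50
  between X8 and G9: 32 + 31 − 13 = 50
  between G9 and R8: 31 + 28 − 14 = 45
  between R8 and HQ: 28 + 20 − 24 = 24
Cheapest insertion is between R8 and HQ, adding 24.
New total = 74 + 24 = 98.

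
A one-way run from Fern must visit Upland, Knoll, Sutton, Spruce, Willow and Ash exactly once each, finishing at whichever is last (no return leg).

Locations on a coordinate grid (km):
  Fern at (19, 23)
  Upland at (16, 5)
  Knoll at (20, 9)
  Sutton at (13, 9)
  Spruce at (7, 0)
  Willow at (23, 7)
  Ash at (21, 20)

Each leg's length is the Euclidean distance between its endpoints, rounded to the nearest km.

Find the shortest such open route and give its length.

There are 6! = 720 possible orderings.
Fern - Upland - Knoll - Sutton - Spruce - Willow - Ash: 18+6+7+11+17+13 = 72
Fern - Upland - Knoll - Sutton - Spruce - Ash - Willow: 18+6+7+11+24+13 = 79
Fern - Upland - Knoll - Sutton - Willow - Spruce - Ash: 18+6+7+10+17+24 = 82
Fern - Upland - Knoll - Sutton - Willow - Ash - Spruce: 18+6+7+10+13+24 = 78
Fern - Upland - Knoll - Sutton - Ash - Spruce - Willow: 18+6+7+14+24+17 = 86
Fern - Upland - Knoll - Sutton - Ash - Willow - Spruce: 18+6+7+14+13+17 = 75
Fern - Upland - Knoll - Spruce - Sutton - Willow - Ash: 18+6+16+11+10+13 = 74
Fern - Upland - Knoll - Spruce - Sutton - Ash - Willow: 18+6+16+11+14+13 = 78
… (712 more)
Fern - Ash - Knoll - Willow - Upland - Sutton - Spruce: 4+11+4+7+5+11 = 42  ← best
The minimum is 42.
One shortest path: Fern → Ash → Knoll → Willow → Upland → Sutton → Spruce.

42 km — the minimum one-way total.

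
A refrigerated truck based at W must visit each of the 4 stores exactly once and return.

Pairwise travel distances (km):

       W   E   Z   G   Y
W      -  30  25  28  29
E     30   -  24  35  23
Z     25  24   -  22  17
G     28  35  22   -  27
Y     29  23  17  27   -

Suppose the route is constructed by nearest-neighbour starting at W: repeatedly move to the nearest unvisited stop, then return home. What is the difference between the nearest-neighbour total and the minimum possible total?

W: Z=25, G=28, Y=29, E=30 ⇒ Z
Z: Y=17, G=22, E=24 ⇒ Y
Y: E=23, G=27 ⇒ E
E: G=35 ⇒ G
NN route W → Z → Y → E → G → W costs 128.
Optimal: W → E → Y → Z → G → W costs 120 (by enumerating all 12 distinct tours).
Excess = 128 − 120 = 8.

Excess over optimum: 8 km.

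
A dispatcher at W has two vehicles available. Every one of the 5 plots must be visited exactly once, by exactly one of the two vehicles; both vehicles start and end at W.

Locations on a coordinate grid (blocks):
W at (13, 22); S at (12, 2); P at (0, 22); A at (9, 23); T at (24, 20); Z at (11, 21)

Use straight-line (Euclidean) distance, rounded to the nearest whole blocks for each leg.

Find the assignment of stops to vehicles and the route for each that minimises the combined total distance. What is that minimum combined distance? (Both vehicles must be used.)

73 blocks — the smallest possible combined total.

There are 2^4 − 1 = 15 ways to divide the 5 stops into two non-empty groups. For each, the best each vehicle can do is its own shortest tour through its group:
  {S} + {P, A, T, Z}: 40 + 48 = 88
  {P} + {S, A, T, Z}: 26 + 59 = 85
  {S, P} + {A, T, Z}: 56 + 31 = 87
  {A} + {S, P, T, Z}: 8 + 69 = 77
  {S, A} + {P, T, Z}: 45 + 48 = 93
  {P, A} + {S, T, Z}: 26 + 54 = 80
  … (15 splits in total)
  {S, P, A, T} + {Z}: 69 + 4 = 73  ← best
Best: vehicle 1 W → A → P → S → T → W = 69; vehicle 2 W → Z → W = 4; combined 73.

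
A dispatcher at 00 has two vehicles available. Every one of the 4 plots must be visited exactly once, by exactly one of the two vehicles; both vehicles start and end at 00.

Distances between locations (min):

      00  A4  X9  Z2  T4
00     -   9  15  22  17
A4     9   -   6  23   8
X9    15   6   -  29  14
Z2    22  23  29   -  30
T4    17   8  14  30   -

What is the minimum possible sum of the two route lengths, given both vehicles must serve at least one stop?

90 min — the smallest possible combined total.

There are 2^3 − 1 = 7 ways to divide the 4 stops into two non-empty groups. For each, the best each vehicle can do is its own shortest tour through its group:
  {A4} + {X9, Z2, T4}: 18 + 81 = 99
  {X9} + {A4, Z2, T4}: 30 + 69 = 99
  {A4, X9} + {Z2, T4}: 30 + 69 = 99
  {Z2} + {A4, X9, T4}: 44 + 46 = 90
  {A4, Z2} + {X9, T4}: 54 + 46 = 100
  {X9, Z2} + {A4, T4}: 66 + 34 = 100
  … (7 splits in total)
Best: vehicle 1 00 → Z2 → 00 = 44; vehicle 2 00 → A4 → X9 → T4 → 00 = 46; combined 90.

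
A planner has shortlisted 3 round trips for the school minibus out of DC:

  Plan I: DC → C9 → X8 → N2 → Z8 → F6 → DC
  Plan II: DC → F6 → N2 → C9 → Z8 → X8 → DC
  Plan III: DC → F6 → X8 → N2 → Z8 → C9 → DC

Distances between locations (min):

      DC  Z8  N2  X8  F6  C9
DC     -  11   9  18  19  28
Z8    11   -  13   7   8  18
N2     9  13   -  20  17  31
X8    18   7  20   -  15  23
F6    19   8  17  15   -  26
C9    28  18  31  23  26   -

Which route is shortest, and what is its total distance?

110 min — Plan II is the shortest.

Plan I: 28 + 23 + 20 + 13 + 8 + 19 = 111
Plan II: 19 + 17 + 31 + 18 + 7 + 18 = 110
Plan III: 19 + 15 + 20 + 13 + 18 + 28 = 113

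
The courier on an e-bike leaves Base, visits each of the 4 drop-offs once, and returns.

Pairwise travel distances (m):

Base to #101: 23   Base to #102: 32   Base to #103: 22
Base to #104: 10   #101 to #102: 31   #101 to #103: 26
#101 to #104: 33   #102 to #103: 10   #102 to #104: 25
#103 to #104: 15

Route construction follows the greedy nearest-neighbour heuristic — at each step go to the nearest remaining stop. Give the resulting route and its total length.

From Base: distances to unvisited — #104=10, #103=22, #101=23, #102=32. Nearest is #104 (10).
From #104: distances to unvisited — #103=15, #102=25, #101=33. Nearest is #103 (15).
From #103: distances to unvisited — #102=10, #101=26. Nearest is #102 (10).
From #102: distances to unvisited — #101=31. Nearest is #101 (31).
Return #101→Base: 23.
Total = 10 + 15 + 10 + 31 + 23 = 89.

Total distance 89 m via the nearest-neighbour route Base → #104 → #103 → #102 → #101 → Base.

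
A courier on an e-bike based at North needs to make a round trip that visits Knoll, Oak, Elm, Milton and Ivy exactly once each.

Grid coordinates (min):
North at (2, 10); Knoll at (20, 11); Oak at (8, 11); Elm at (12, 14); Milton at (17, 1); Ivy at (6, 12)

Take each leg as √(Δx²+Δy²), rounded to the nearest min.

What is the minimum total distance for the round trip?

47 min — the shortest possible round trip.

North-Knoll-Oak-Elm-Milton-Ivy-North: 18+12+5+14+16+4 = 69
North-Knoll-Oak-Elm-Ivy-Milton-North: 18+12+5+6+16+17 = 74
North-Knoll-Oak-Milton-Elm-Ivy-North: 18+12+13+14+6+4 = 67
North-Knoll-Oak-Milton-Ivy-Elm-North: 18+12+13+16+6+11 = 76
North-Knoll-Oak-Ivy-Elm-Milton-North: 18+12+2+6+14+17 = 69
North-Knoll-Oak-Ivy-Milton-Elm-North: 18+12+2+16+14+11 = 73
North-Knoll-Elm-Oak-Milton-Ivy-North: 18+9+5+13+16+4 = 65
North-Knoll-Elm-Oak-Ivy-Milton-North: 18+9+5+2+16+17 = 67
North-Knoll-Elm-Milton-Oak-Ivy-North: 18+9+14+13+2+4 = 60
North-Knoll-Elm-Milton-Ivy-Oak-North: 18+9+14+16+2+6 = 65
North-Knoll-Elm-Ivy-Oak-Milton-North: 18+9+6+2+13+17 = 65
North-Knoll-Elm-Ivy-Milton-Oak-North: 18+9+6+16+13+6 = 68
North-Knoll-Milton-Oak-Elm-Ivy-North: 18+10+13+5+6+4 = 56
North-Knoll-Milton-Oak-Ivy-Elm-North: 18+10+13+2+6+11 = 60
… (46 more)
North-Milton-Knoll-Elm-Oak-Ivy-North: 17+10+9+5+2+4 = 47  ← best
The minimum is 47.
One optimal route: North → Milton → Knoll → Elm → Oak → Ivy → North (or its reverse).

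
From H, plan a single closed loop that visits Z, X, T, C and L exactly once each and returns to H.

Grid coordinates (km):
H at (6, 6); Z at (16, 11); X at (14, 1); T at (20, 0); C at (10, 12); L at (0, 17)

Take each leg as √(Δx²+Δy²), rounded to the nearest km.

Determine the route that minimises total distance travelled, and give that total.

57 km — the shortest possible round trip.

There are 60 distinct closed tours to check (reversals are equivalent).
H - Z - X - T - C - L - H: 11+10+6+16+11+13 = 67
H - Z - X - T - L - C - H: 11+10+6+26+11+7 = 71
H - Z - X - C - T - L - H: 11+10+12+16+26+13 = 88
H - Z - X - C - L - T - H: 11+10+12+11+26+15 = 85
H - Z - X - L - T - C - H: 11+10+21+26+16+7 = 91
H - Z - X - L - C - T - H: 11+10+21+11+16+15 = 84
H - Z - T - X - C - L - H: 11+12+6+12+11+13 = 65
H - Z - T - X - L - C - H: 11+12+6+21+11+7 = 68
H - Z - T - C - X - L - H: 11+12+16+12+21+13 = 85
H - Z - T - C - L - X - H: 11+12+16+11+21+9 = 80
H - Z - T - L - X - C - H: 11+12+26+21+12+7 = 89
H - Z - T - L - C - X - H: 11+12+26+11+12+9 = 81
H - Z - C - X - T - L - H: 11+6+12+6+26+13 = 74
H - Z - C - X - L - T - H: 11+6+12+21+26+15 = 91
… (46 more)
H - X - T - Z - C - L - H: 9+6+12+6+11+13 = 57  ← best
The minimum is 57.
One optimal route: H → X → T → Z → C → L → H (or its reverse).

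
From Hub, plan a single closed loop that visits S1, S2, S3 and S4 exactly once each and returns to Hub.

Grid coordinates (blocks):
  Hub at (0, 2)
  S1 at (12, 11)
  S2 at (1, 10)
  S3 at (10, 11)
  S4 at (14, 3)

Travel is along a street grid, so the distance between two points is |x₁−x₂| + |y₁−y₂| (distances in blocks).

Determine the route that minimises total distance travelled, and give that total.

Shortest round trip = 46 blocks.

With 4 stops there are 4!/2 = 12 distinct round trips (a route and its reverse cost the same).
Hub-S1-S2-S3-S4-Hub: 21+12+10+12+15 = 70
Hub-S1-S2-S4-S3-Hub: 21+12+20+12+19 = 84
Hub-S1-S3-S2-S4-Hub: 21+2+10+20+15 = 68
Hub-S1-S3-S4-S2-Hub: 21+2+12+20+9 = 64
Hub-S1-S4-S2-S3-Hub: 21+10+20+10+19 = 80
Hub-S1-S4-S3-S2-Hub: 21+10+12+10+9 = 62
Hub-S2-S1-S3-S4-Hub: 9+12+2+12+15 = 50
Hub-S2-S1-S4-S3-Hub: 9+12+10+12+19 = 62
Hub-S2-S3-S1-S4-Hub: 9+10+2+10+15 = 46
Hub-S2-S4-S1-S3-Hub: 9+20+10+2+19 = 60
Hub-S3-S1-S2-S4-Hub: 19+2+12+20+15 = 68
Hub-S3-S2-S1-S4-Hub: 19+10+12+10+15 = 66
The minimum is 46.
One optimal route: Hub → S2 → S3 → S1 → S4 → Hub (or its reverse).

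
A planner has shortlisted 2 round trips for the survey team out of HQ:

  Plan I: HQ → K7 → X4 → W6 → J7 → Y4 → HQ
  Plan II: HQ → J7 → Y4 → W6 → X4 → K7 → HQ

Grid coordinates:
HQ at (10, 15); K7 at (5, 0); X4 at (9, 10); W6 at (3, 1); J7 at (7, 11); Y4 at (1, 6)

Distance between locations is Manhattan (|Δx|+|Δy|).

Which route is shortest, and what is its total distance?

74 — Plan II is the shortest.

Plan I: 20 + 14 + 15 + 14 + 11 + 18 = 92
Plan II: 7 + 11 + 7 + 15 + 14 + 20 = 74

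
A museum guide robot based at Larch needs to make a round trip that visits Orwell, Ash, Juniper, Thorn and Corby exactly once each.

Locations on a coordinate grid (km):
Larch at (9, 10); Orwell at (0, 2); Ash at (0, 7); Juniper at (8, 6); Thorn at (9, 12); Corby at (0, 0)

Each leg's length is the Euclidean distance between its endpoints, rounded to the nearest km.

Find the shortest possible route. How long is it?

Minimum total distance: 33 km.

There are 60 distinct closed tours to check (reversals are equivalent).
Larch→Orwell→Ash→Juniper→Thorn→Corby→Larch: 12+5+8+6+15+13 = 59
Larch→Orwell→Ash→Juniper→Corby→Thorn→Larch: 12+5+8+10+15+2 = 52
Larch→Orwell→Ash→Thorn→Juniper→Corby→Larch: 12+5+10+6+10+13 = 56
Larch→Orwell→Ash→Thorn→Corby→Juniper→Larch: 12+5+10+15+10+4 = 56
Larch→Orwell→Ash→Corby→Juniper→Thorn→Larch: 12+5+7+10+6+2 = 42
Larch→Orwell→Ash→Corby→Thorn→Juniper→Larch: 12+5+7+15+6+4 = 49
Larch→Orwell→Juniper→Ash→Thorn→Corby→Larch: 12+9+8+10+15+13 = 67
Larch→Orwell→Juniper→Ash→Corby→Thorn→Larch: 12+9+8+7+15+2 = 53
Larch→Orwell→Juniper→Thorn→Ash→Corby→Larch: 12+9+6+10+7+13 = 57
Larch→Orwell→Juniper→Thorn→Corby→Ash→Larch: 12+9+6+15+7+9 = 58
Larch→Orwell→Juniper→Corby→Ash→Thorn→Larch: 12+9+10+7+10+2 = 50
Larch→Orwell→Juniper→Corby→Thorn→Ash→Larch: 12+9+10+15+10+9 = 65
Larch→Orwell→Thorn→Ash→Juniper→Corby→Larch: 12+13+10+8+10+13 = 66
Larch→Orwell→Thorn→Ash→Corby→Juniper→Larch: 12+13+10+7+10+4 = 56
… (46 more)
Larch→Juniper→Corby→Orwell→Ash→Thorn→Larch: 4+10+2+5+10+2 = 33  ← best
The minimum is 33.
One optimal route: Larch → Juniper → Corby → Orwell → Ash → Thorn → Larch (or its reverse).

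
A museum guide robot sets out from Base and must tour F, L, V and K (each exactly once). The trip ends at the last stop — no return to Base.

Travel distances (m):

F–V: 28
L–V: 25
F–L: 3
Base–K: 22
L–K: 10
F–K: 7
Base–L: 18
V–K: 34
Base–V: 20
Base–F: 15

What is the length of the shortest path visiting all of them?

There are 4! = 24 possible orderings.
Base→F→L→V→K: 15+3+25+34 = 77
Base→F→L→K→V: 15+3+10+34 = 62
Base→F→V→L→K: 15+28+25+10 = 78
Base→F→V→K→L: 15+28+34+10 = 87
Base→F→K→L→V: 15+7+10+25 = 57
Base→F→K→V→L: 15+7+34+25 = 81
Base→L→F→V→K: 18+3+28+34 = 83
Base→L→F→K→V: 18+3+7+34 = 62
Base→L→V→F→K: 18+25+28+7 = 78
Base→L→V→K→F: 18+25+34+7 = 84
Base→L→K→F→V: 18+10+7+28 = 63
Base→L→K→V→F: 18+10+34+28 = 90
Base→V→F→L→K: 20+28+3+10 = 61
Base→V→F→K→L: 20+28+7+10 = 65
… (10 more)
Base→V→L→F→K: 20+25+3+7 = 55  ← best
The minimum is 55.
One shortest path: Base → V → L → F → K.

Shortest open route: 55 m.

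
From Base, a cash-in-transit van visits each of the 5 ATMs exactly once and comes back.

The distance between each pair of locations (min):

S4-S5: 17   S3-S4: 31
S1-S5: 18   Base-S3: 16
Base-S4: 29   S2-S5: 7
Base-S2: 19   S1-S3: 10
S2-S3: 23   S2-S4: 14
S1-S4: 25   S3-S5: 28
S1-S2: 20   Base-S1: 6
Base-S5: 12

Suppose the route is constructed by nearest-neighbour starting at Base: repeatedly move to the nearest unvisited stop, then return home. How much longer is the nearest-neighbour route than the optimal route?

The nearest-neighbour route is 12 min longer than optimal.

Base: S1=6, S5=12, S3=16, S2=19, S4=29 ⇒ S1
S1: S3=10, S5=18, S2=20, S4=25 ⇒ S3
S3: S2=23, S5=28, S4=31 ⇒ S2
S2: S5=7, S4=14 ⇒ S5
S5: S4=17 ⇒ S4
NN route Base → S1 → S3 → S2 → S5 → S4 → Base costs 92.
Optimal: Base → S1 → S3 → S4 → S2 → S5 → Base costs 80 (by enumerating all 60 distinct tours).
Excess = 92 − 80 = 12.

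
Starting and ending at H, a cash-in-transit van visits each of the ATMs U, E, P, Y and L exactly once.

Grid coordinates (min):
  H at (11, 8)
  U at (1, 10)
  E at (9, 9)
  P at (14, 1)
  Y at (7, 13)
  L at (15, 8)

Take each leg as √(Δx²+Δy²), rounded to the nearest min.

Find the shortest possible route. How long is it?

H → U → E → P → Y → L → H: 10+8+9+14+9+4 = 54
H → U → E → P → L → Y → H: 10+8+9+7+9+6 = 49
H → U → E → Y → P → L → H: 10+8+4+14+7+4 = 47
H → U → E → Y → L → P → H: 10+8+4+9+7+8 = 46
H → U → E → L → P → Y → H: 10+8+6+7+14+6 = 51
H → U → E → L → Y → P → H: 10+8+6+9+14+8 = 55
H → U → P → E → Y → L → H: 10+16+9+4+9+4 = 52
H → U → P → E → L → Y → H: 10+16+9+6+9+6 = 56
H → U → P → Y → E → L → H: 10+16+14+4+6+4 = 54
H → U → P → Y → L → E → H: 10+16+14+9+6+2 = 57
H → U → P → L → E → Y → H: 10+16+7+6+4+6 = 49
H → U → P → L → Y → E → H: 10+16+7+9+4+2 = 48
H → U → Y → E → P → L → H: 10+7+4+9+7+4 = 41
H → U → Y → E → L → P → H: 10+7+4+6+7+8 = 42
… (46 more)
H → E → Y → U → P → L → H: 2+4+7+16+7+4 = 40  ← best
The minimum is 40.
One optimal route: H → E → Y → U → P → L → H (or its reverse).

40 min — the shortest possible round trip.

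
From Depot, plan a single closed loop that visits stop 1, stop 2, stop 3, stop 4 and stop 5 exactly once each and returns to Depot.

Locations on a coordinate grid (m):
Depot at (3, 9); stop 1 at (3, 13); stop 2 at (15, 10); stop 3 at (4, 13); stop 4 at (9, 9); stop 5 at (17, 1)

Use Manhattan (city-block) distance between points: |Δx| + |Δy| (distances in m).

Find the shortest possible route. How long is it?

Minimum total distance: 52 m.

There are 60 distinct closed tours to check (reversals are equivalent).
Depot → stop 1 → stop 2 → stop 3 → stop 4 → stop 5 → Depot: 4+15+14+9+16+22 = 80
Depot → stop 1 → stop 2 → stop 3 → stop 5 → stop 4 → Depot: 4+15+14+25+16+6 = 80
Depot → stop 1 → stop 2 → stop 4 → stop 3 → stop 5 → Depot: 4+15+7+9+25+22 = 82
Depot → stop 1 → stop 2 → stop 4 → stop 5 → stop 3 → Depot: 4+15+7+16+25+5 = 72
Depot → stop 1 → stop 2 → stop 5 → stop 3 → stop 4 → Depot: 4+15+11+25+9+6 = 70
Depot → stop 1 → stop 2 → stop 5 → stop 4 → stop 3 → Depot: 4+15+11+16+9+5 = 60
Depot → stop 1 → stop 3 → stop 2 → stop 4 → stop 5 → Depot: 4+1+14+7+16+22 = 64
Depot → stop 1 → stop 3 → stop 2 → stop 5 → stop 4 → Depot: 4+1+14+11+16+6 = 52
Depot → stop 1 → stop 3 → stop 4 → stop 2 → stop 5 → Depot: 4+1+9+7+11+22 = 54
Depot → stop 1 → stop 3 → stop 4 → stop 5 → stop 2 → Depot: 4+1+9+16+11+13 = 54
Depot → stop 1 → stop 3 → stop 5 → stop 2 → stop 4 → Depot: 4+1+25+11+7+6 = 54
Depot → stop 1 → stop 3 → stop 5 → stop 4 → stop 2 → Depot: 4+1+25+16+7+13 = 66
Depot → stop 1 → stop 4 → stop 2 → stop 3 → stop 5 → Depot: 4+10+7+14+25+22 = 82
Depot → stop 1 → stop 4 → stop 2 → stop 5 → stop 3 → Depot: 4+10+7+11+25+5 = 62
… (46 more)
The minimum is 52.
One optimal route: Depot → stop 1 → stop 3 → stop 2 → stop 5 → stop 4 → Depot (or its reverse).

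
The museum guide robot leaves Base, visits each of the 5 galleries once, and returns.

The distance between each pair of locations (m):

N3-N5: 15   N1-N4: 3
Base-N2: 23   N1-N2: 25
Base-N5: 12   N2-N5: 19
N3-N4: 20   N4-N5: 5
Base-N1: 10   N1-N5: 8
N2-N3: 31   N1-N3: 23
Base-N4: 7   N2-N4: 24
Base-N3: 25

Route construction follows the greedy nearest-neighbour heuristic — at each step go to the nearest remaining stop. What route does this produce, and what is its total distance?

From Base: distances to unvisited — N4=7, N1=10, N5=12, N2=23, N3=25. Nearest is N4 (7).
From N4: distances to unvisited — N1=3, N5=5, N3=20, N2=24. Nearest is N1 (3).
From N1: distances to unvisited — N5=8, N3=23, N2=25. Nearest is N5 (8).
From N5: distances to unvisited — N3=15, N2=19. Nearest is N3 (15).
From N3: distances to unvisited — N2=31. Nearest is N2 (31).
Return N2→Base: 23.
Total = 7 + 3 + 8 + 15 + 31 + 23 = 87.

Nearest-neighbour total = 87 m; route Base → N4 → N1 → N5 → N3 → N2 → Base.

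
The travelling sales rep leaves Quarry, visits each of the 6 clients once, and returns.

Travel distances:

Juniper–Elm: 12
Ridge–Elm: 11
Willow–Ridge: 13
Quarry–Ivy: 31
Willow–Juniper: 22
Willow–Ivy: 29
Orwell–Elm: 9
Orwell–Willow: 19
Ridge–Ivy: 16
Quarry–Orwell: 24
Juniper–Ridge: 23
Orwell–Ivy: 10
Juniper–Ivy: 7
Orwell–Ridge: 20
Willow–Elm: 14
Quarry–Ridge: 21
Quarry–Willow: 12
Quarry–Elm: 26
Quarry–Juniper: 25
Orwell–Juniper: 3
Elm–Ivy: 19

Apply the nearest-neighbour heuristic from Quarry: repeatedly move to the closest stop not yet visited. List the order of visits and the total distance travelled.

At Quarry the remaining stops are Willow 12, Ridge 21, Orwell 24, Juniper 25, Elm 26, Ivy 31; go to Willow.
At Willow the remaining stops are Ridge 13, Elm 14, Orwell 19, Juniper 22, Ivy 29; go to Ridge.
At Ridge the remaining stops are Elm 11, Ivy 16, Orwell 20, Juniper 23; go to Elm.
At Elm the remaining stops are Orwell 9, Juniper 12, Ivy 19; go to Orwell.
At Orwell the remaining stops are Juniper 3, Ivy 10; go to Juniper.
At Juniper the remaining stops are Ivy 7; go to Ivy.
Return Ivy→Quarry: 31.
Total = 12 + 13 + 11 + 9 + 3 + 7 + 31 = 86.

86 along Quarry → Willow → Ridge → Elm → Orwell → Juniper → Ivy → Quarry.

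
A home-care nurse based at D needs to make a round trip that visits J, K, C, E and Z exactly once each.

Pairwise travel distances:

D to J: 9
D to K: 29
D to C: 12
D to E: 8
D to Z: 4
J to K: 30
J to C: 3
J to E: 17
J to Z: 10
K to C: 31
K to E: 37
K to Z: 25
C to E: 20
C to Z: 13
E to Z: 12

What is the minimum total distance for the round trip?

With 5 stops there are 5!/2 = 60 distinct round trips (a route and its reverse cost the same).
D→J→K→C→E→Z→D: 9+30+31+20+12+4 = 106
D→J→K→C→Z→E→D: 9+30+31+13+12+8 = 103
D→J→K→E→C→Z→D: 9+30+37+20+13+4 = 113
D→J→K→E→Z→C→D: 9+30+37+12+13+12 = 113
D→J→K→Z→C→E→D: 9+30+25+13+20+8 = 105
D→J→K→Z→E→C→D: 9+30+25+12+20+12 = 108
D→J→C→K→E→Z→D: 9+3+31+37+12+4 = 96
D→J→C→K→Z→E→D: 9+3+31+25+12+8 = 88
D→J→C→E→K→Z→D: 9+3+20+37+25+4 = 98
D→J→C→E→Z→K→D: 9+3+20+12+25+29 = 98
D→J→C→Z→K→E→D: 9+3+13+25+37+8 = 95
D→J→C→Z→E→K→D: 9+3+13+12+37+29 = 103
D→J→E→K→C→Z→D: 9+17+37+31+13+4 = 111
D→J→E→K→Z→C→D: 9+17+37+25+13+12 = 113
… (46 more)
The minimum is 88.
One optimal route: D → J → C → K → Z → E → D (or its reverse).

Minimum total distance: 88.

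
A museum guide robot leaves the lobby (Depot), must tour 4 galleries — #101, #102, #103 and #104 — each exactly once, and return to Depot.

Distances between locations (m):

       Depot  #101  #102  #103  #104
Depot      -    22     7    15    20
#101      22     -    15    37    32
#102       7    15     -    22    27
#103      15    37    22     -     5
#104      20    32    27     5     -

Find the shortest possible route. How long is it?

With 4 stops there are 4!/2 = 12 distinct round trips (a route and its reverse cost the same).
Depot-#101-#102-#103-#104-Depot: 22+15+22+5+20 = 84
Depot-#101-#102-#104-#103-Depot: 22+15+27+5+15 = 84
Depot-#101-#103-#102-#104-Depot: 22+37+22+27+20 = 128
Depot-#101-#103-#104-#102-Depot: 22+37+5+27+7 = 98
Depot-#101-#104-#102-#103-Depot: 22+32+27+22+15 = 118
Depot-#101-#104-#103-#102-Depot: 22+32+5+22+7 = 88
Depot-#102-#101-#103-#104-Depot: 7+15+37+5+20 = 84
Depot-#102-#101-#104-#103-Depot: 7+15+32+5+15 = 74
Depot-#102-#103-#101-#104-Depot: 7+22+37+32+20 = 118
Depot-#102-#104-#101-#103-Depot: 7+27+32+37+15 = 118
Depot-#103-#101-#102-#104-Depot: 15+37+15+27+20 = 114
Depot-#103-#102-#101-#104-Depot: 15+22+15+32+20 = 104
The minimum is 74.
One optimal route: Depot → #102 → #101 → #104 → #103 → Depot (or its reverse).

Minimum total distance: 74 m.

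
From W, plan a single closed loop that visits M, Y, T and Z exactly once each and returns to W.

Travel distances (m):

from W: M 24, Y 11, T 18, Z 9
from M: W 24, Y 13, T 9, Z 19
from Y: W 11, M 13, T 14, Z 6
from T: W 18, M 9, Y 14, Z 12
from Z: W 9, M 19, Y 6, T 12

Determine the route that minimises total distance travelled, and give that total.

54 m — the shortest possible round trip.

There are 12 distinct closed tours to check (reversals are equivalent).
W→M→Y→T→Z→W: 24+13+14+12+9 = 72
W→M→Y→Z→T→W: 24+13+6+12+18 = 73
W→M→T→Y→Z→W: 24+9+14+6+9 = 62
W→M→T→Z→Y→W: 24+9+12+6+11 = 62
W→M→Z→Y→T→W: 24+19+6+14+18 = 81
W→M→Z→T→Y→W: 24+19+12+14+11 = 80
W→Y→M→T→Z→W: 11+13+9+12+9 = 54
W→Y→M→Z→T→W: 11+13+19+12+18 = 73
W→Y→T→M→Z→W: 11+14+9+19+9 = 62
W→Y→Z→M→T→W: 11+6+19+9+18 = 63
W→T→M→Y→Z→W: 18+9+13+6+9 = 55
W→T→Y→M→Z→W: 18+14+13+19+9 = 73
The minimum is 54.
One optimal route: W → Y → M → T → Z → W (or its reverse).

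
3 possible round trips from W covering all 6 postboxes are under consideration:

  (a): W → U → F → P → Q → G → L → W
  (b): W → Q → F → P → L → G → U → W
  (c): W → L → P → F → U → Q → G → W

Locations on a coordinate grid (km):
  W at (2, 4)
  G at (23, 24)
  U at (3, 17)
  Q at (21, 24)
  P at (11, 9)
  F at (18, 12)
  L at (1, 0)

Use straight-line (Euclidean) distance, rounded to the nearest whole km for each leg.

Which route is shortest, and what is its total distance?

(a): 13 + 16 + 8 + 18 + 2 + 33 + 4 = 94
(b): 28 + 12 + 8 + 13 + 33 + 21 + 13 = 128
(c): 4 + 13 + 8 + 16 + 19 + 2 + 29 = 91

91 km — (c) is the shortest.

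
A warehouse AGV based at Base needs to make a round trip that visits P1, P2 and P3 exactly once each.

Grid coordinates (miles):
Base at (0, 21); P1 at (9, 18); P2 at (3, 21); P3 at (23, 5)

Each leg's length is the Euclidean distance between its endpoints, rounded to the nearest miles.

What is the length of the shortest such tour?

Shortest round trip = 57 miles.

With 3 stops there are 3!/2 = 3 distinct round trips (a route and its reverse cost the same).
Base - P1 - P2 - P3 - Base: 9+7+26+28 = 70
Base - P1 - P3 - P2 - Base: 9+19+26+3 = 57
Base - P2 - P1 - P3 - Base: 3+7+19+28 = 57
The minimum is 57.
One optimal route: Base → P1 → P3 → P2 → Base (or its reverse).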